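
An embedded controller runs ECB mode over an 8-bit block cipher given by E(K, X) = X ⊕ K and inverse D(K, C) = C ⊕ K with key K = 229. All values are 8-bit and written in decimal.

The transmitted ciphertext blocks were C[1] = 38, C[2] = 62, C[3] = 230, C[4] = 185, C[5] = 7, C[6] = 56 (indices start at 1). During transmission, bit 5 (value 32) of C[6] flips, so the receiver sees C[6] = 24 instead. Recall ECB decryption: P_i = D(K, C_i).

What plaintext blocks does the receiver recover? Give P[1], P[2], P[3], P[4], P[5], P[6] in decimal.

P[1] = 195, P[2] = 219, P[3] = 3, P[4] = 92, P[5] = 226, P[6] = 253

Only C[6] changed, to 24. In ECB, a change in C_i affects only P_i. Decrypting the received ciphertext:
P[1]: D(K, 38) = 195.
P[2]: D(K, 62) = 219.
P[3]: D(K, 230) = 3.
P[4]: D(K, 185) = 92.
P[5]: D(K, 7) = 226.
P[6]: D(K, 24) = 253.
Blocks that differ from the original plaintext: P[6].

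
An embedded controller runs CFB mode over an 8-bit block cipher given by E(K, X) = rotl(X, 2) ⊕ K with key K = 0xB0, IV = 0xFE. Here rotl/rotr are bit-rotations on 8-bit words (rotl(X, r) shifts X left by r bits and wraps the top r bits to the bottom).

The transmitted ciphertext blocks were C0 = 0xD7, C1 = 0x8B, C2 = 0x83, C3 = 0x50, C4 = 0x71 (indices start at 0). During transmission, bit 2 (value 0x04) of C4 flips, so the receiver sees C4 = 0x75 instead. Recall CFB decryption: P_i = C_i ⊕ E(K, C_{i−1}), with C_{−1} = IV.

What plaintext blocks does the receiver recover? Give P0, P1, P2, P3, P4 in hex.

Only C4 changed, to 0x75. In CFB, a change in C_i flips the same bit in P_i and garbles P_{i+1}. Decrypting the received ciphertext:
P0: E(K, 0xFE) = 0x4B; 0xD7 ⊕ 0x4B = 0x9C.
P1: E(K, 0xD7) = 0xEF; 0x8B ⊕ 0xEF = 0x64.
P2: E(K, 0x8B) = 0x9E; 0x83 ⊕ 0x9E = 0x1D.
P3: E(K, 0x83) = 0xBE; 0x50 ⊕ 0xBE = 0xEE.
P4: E(K, 0x50) = 0xF1; 0x75 ⊕ 0xF1 = 0x84.
Blocks that differ from the original plaintext: P4.

P0 = 0x9C, P1 = 0x64, P2 = 0x1D, P3 = 0xEE, P4 = 0x84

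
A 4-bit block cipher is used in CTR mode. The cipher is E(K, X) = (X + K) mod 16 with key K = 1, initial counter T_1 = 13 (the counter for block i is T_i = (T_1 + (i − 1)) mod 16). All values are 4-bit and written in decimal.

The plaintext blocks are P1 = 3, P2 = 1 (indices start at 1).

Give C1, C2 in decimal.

CTR encryption: S_i = E(K, T_i) where T_i is the counter for block i; C_i = P_i ⊕ S_i.
C1: T = 13, S = E(K, T) = 14; 3 ⊕ 14 = 13.
C2: T = 14, S = E(K, T) = 15; 1 ⊕ 15 = 14.

C1 = 13, C2 = 14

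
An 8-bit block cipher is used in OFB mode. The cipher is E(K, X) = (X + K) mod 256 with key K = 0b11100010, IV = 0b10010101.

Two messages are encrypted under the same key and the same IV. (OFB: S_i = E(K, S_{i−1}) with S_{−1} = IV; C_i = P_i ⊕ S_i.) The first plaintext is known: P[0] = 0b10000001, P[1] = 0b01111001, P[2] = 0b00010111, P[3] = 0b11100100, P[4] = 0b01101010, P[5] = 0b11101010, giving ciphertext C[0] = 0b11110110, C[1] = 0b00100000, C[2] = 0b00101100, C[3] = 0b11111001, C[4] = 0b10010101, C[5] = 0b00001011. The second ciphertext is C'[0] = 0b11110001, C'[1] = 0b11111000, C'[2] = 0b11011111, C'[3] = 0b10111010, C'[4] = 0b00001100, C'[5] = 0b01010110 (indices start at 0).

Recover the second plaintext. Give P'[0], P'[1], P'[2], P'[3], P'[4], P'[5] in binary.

P'[0] = 0b10000110, P'[1] = 0b10100001, P'[2] = 0b11100100, P'[3] = 0b10100111, P'[4] = 0b11110011, P'[5] = 0b10110111

In OFB with a reused IV, both messages share the same keystream S_i, so C_i ⊕ C'_i = P_i ⊕ P'_i and thus P'_i = P_i ⊕ C_i ⊕ C'_i.
P'[0]: 0b10000001 ⊕ 0b11110110 ⊕ 0b11110001 = 0b10000110.
P'[1]: 0b01111001 ⊕ 0b00100000 ⊕ 0b11111000 = 0b10100001.
P'[2]: 0b00010111 ⊕ 0b00101100 ⊕ 0b11011111 = 0b11100100.
P'[3]: 0b11100100 ⊕ 0b11111001 ⊕ 0b10111010 = 0b10100111.
P'[4]: 0b01101010 ⊕ 0b10010101 ⊕ 0b00001100 = 0b11110011.
P'[5]: 0b11101010 ⊕ 0b00001011 ⊕ 0b01010110 = 0b10110111.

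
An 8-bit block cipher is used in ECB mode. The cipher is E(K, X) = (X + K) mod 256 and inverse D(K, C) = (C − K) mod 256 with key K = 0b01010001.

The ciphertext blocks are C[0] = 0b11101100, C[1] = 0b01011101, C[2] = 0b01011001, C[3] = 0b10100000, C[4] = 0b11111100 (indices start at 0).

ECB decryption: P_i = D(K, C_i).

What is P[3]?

P[3]: D(K, 0b10100000) = 0b01001111.

P[3] = 0b01001111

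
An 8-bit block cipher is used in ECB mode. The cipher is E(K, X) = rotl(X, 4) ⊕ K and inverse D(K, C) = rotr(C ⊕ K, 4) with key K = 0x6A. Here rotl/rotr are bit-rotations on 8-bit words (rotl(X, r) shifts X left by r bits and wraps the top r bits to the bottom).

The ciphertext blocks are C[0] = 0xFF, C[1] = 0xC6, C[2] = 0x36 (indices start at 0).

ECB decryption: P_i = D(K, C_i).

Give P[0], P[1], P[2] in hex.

P[0] = 0x59, P[1] = 0xCA, P[2] = 0xC5

P[0]: D(K, 0xFF) = 0x59.
P[1]: D(K, 0xC6) = 0xCA.
P[2]: D(K, 0x36) = 0xC5.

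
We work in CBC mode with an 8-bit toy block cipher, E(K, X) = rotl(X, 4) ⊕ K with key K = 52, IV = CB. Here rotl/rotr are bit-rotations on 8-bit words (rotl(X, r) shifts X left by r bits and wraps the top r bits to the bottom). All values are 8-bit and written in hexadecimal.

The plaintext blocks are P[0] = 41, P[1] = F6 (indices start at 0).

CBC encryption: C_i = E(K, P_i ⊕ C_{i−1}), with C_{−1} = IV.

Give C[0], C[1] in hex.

C[0]: P[0] ⊕ CB = 8A; E(K, 8A) = FA.
C[1]: P[1] ⊕ FA = 0C; E(K, 0C) = 92.

C[0] = FA, C[1] = 92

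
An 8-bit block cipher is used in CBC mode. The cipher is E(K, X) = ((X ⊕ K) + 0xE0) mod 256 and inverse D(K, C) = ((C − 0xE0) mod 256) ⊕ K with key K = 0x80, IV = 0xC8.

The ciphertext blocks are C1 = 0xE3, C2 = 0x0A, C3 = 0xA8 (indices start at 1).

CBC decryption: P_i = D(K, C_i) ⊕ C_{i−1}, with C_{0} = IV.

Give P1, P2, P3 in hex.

P1: D(K, 0xE3) = 0x83; 0x83 ⊕ 0xC8 = 0x4B.
P2: D(K, 0x0A) = 0xAA; 0xAA ⊕ 0xE3 = 0x49.
P3: D(K, 0xA8) = 0x48; 0x48 ⊕ 0x0A = 0x42.

P1 = 0x4B, P2 = 0x49, P3 = 0x42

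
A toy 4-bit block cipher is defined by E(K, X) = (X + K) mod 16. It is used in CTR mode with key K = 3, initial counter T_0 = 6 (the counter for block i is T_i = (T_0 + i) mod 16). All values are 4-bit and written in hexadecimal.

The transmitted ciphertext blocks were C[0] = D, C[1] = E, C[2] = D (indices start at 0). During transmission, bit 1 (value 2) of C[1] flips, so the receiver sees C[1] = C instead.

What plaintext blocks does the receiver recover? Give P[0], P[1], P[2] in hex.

CTR decryption: S_i = E(K, T_i) where T_i is the counter for block i; P_i = C_i ⊕ S_i.
Only C[1] changed, to C. In CTR, a change in C_i flips the same bit in P_i only; the keystream is unaffected. Decrypting the received ciphertext:
P[0]: T = 6, S = E(K, T) = 9; D ⊕ 9 = 4.
P[1]: T = 7, S = E(K, T) = A; C ⊕ A = 6.
P[2]: T = 8, S = E(K, T) = B; D ⊕ B = 6.
Blocks that differ from the original plaintext: P[1].

P[0] = 4, P[1] = 6, P[2] = 6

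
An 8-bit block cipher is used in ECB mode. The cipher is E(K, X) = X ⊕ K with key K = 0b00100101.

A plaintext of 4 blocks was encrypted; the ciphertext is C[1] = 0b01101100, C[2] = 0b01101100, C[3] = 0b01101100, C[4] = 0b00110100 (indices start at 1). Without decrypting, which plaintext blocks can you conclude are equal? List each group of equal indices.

ECB encrypts each block independently with the same key, so equal ciphertext blocks imply equal plaintext blocks.
C[1] = C[2] = C[3] = 0b01101100, so P[1] = P[2] = P[3].

P[1] = P[2] = P[3]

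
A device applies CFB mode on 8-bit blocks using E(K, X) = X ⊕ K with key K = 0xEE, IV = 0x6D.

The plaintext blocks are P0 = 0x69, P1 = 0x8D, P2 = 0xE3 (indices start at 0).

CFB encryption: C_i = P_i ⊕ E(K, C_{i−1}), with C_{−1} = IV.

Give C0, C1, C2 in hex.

C0 = 0xEA, C1 = 0x89, C2 = 0x84

C0: E(K, 0x6D) = 0x83; 0x69 ⊕ 0x83 = 0xEA.
C1: E(K, 0xEA) = 0x04; 0x8D ⊕ 0x04 = 0x89.
C2: E(K, 0x89) = 0x67; 0xE3 ⊕ 0x67 = 0x84.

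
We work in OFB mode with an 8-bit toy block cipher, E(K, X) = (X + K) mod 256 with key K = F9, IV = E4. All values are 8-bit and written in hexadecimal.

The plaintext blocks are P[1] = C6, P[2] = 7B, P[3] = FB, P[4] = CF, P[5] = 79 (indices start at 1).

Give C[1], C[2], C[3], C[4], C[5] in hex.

C[1] = 1B, C[2] = AD, C[3] = 34, C[4] = 07, C[5] = B8

OFB encryption: S_i = E(K, S_{i−1}) with S_{0} = IV; C_i = P_i ⊕ S_i.
C[1]: S = E(K, E4) = DD; C6 ⊕ DD = 1B.
C[2]: S = E(K, DD) = D6; 7B ⊕ D6 = AD.
C[3]: S = E(K, D6) = CF; FB ⊕ CF = 34.
C[4]: S = E(K, CF) = C8; CF ⊕ C8 = 07.
C[5]: S = E(K, C8) = C1; 79 ⊕ C1 = B8.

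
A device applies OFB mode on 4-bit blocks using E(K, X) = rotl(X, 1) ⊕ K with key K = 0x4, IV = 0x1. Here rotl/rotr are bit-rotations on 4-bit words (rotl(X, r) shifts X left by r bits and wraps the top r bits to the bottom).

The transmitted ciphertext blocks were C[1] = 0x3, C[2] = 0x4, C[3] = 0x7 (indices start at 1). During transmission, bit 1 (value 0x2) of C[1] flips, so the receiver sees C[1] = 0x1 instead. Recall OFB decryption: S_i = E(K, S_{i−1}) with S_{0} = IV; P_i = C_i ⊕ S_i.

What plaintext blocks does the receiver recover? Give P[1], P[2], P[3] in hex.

Only C[1] changed, to 0x1. In OFB, a change in C_i flips the same bit in P_i only; the keystream is unaffected. Decrypting the received ciphertext:
P[1]: S = E(K, 0x1) = 0x6; 0x1 ⊕ 0x6 = 0x7.
P[2]: S = E(K, 0x6) = 0x8; 0x4 ⊕ 0x8 = 0xC.
P[3]: S = E(K, 0x8) = 0x5; 0x7 ⊕ 0x5 = 0x2.
Blocks that differ from the original plaintext: P[1].

P[1] = 0x7, P[2] = 0xC, P[3] = 0x2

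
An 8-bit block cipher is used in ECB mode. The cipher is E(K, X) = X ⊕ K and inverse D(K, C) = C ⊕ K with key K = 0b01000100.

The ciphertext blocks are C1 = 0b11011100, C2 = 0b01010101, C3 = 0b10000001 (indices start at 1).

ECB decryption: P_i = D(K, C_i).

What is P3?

P3 = 0b11000101

P3: D(K, 0b10000001) = 0b11000101.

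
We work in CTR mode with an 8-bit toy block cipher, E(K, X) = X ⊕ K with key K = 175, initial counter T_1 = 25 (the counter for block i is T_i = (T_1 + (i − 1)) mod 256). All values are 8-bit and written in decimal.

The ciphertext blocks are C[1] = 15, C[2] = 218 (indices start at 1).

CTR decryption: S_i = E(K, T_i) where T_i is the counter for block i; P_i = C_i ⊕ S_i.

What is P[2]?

P[2]: T = 26, S = E(K, T) = 181; 218 ⊕ 181 = 111.

P[2] = 111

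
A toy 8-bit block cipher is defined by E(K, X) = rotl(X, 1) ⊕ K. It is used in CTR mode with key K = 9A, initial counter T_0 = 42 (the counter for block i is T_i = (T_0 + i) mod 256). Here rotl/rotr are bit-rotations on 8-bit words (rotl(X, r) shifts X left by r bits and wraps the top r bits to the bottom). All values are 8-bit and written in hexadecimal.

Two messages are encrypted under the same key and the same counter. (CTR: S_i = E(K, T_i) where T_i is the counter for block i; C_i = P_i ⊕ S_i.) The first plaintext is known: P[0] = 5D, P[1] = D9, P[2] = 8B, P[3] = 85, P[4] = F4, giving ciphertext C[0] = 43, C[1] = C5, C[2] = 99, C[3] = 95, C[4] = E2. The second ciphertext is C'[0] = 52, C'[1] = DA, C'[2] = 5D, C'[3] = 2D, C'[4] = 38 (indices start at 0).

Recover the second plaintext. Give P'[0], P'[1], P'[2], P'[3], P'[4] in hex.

P'[0] = 4C, P'[1] = C6, P'[2] = 4F, P'[3] = 3D, P'[4] = 2E

In CTR with a reused counter, both messages share the same keystream S_i, so C_i ⊕ C'_i = P_i ⊕ P'_i and thus P'_i = P_i ⊕ C_i ⊕ C'_i.
P'[0]: 5D ⊕ 43 ⊕ 52 = 4C.
P'[1]: D9 ⊕ C5 ⊕ DA = C6.
P'[2]: 8B ⊕ 99 ⊕ 5D = 4F.
P'[3]: 85 ⊕ 95 ⊕ 2D = 3D.
P'[4]: F4 ⊕ E2 ⊕ 38 = 2E.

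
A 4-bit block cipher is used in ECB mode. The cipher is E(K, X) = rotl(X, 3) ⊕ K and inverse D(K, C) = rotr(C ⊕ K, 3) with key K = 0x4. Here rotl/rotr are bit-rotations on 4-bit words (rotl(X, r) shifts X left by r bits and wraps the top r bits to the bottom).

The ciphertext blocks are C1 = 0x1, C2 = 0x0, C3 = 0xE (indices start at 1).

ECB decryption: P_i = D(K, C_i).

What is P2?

P2: D(K, 0x0) = 0x8.

P2 = 0x8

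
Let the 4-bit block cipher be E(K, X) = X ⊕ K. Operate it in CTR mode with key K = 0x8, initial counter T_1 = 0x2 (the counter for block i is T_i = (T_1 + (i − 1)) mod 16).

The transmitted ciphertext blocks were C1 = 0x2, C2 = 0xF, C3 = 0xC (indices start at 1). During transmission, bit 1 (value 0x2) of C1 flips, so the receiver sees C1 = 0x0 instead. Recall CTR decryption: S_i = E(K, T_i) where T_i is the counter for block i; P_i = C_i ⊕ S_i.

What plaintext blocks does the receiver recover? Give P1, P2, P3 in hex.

P1 = 0xA, P2 = 0x4, P3 = 0x0

Only C1 changed, to 0x0. In CTR, a change in C_i flips the same bit in P_i only; the keystream is unaffected. Decrypting the received ciphertext:
P1: T = 0x2, S = E(K, T) = 0xA; 0x0 ⊕ 0xA = 0xA.
P2: T = 0x3, S = E(K, T) = 0xB; 0xF ⊕ 0xB = 0x4.
P3: T = 0x4, S = E(K, T) = 0xC; 0xC ⊕ 0xC = 0x0.
Blocks that differ from the original plaintext: P1.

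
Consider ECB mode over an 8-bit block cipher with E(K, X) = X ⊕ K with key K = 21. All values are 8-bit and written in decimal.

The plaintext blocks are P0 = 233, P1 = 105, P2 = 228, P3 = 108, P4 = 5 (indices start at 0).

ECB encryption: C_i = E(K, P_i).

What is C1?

C1 = 124

C1: E(K, 105) = 124.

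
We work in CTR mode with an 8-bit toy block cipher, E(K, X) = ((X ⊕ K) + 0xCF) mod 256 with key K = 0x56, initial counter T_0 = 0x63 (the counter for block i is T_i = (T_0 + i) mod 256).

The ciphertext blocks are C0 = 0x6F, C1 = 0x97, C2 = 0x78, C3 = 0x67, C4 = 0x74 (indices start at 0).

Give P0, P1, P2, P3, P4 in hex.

P0 = 0x6B, P1 = 0x96, P2 = 0x7A, P3 = 0x98, P4 = 0x74

CTR decryption: S_i = E(K, T_i) where T_i is the counter for block i; P_i = C_i ⊕ S_i.
P0: T = 0x63, S = E(K, T) = 0x04; 0x6F ⊕ 0x04 = 0x6B.
P1: T = 0x64, S = E(K, T) = 0x01; 0x97 ⊕ 0x01 = 0x96.
P2: T = 0x65, S = E(K, T) = 0x02; 0x78 ⊕ 0x02 = 0x7A.
P3: T = 0x66, S = E(K, T) = 0xFF; 0x67 ⊕ 0xFF = 0x98.
P4: T = 0x67, S = E(K, T) = 0x00; 0x74 ⊕ 0x00 = 0x74.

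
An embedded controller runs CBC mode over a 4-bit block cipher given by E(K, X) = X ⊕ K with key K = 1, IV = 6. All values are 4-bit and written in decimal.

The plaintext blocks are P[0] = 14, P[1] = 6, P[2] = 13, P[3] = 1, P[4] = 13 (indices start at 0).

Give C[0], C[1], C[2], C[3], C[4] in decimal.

C[0] = 9, C[1] = 14, C[2] = 2, C[3] = 2, C[4] = 14

CBC encryption: C_i = E(K, P_i ⊕ C_{i−1}), with C_{−1} = IV.
C[0]: P[0] ⊕ 6 = 8; E(K, 8) = 9.
C[1]: P[1] ⊕ 9 = 15; E(K, 15) = 14.
C[2]: P[2] ⊕ 14 = 3; E(K, 3) = 2.
C[3]: P[3] ⊕ 2 = 3; E(K, 3) = 2.
C[4]: P[4] ⊕ 2 = 15; E(K, 15) = 14.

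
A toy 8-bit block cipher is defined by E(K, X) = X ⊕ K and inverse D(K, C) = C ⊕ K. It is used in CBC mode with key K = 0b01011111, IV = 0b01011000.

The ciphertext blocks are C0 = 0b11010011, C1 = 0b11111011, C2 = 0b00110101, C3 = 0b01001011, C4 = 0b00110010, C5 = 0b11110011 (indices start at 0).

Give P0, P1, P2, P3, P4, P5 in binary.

P0 = 0b11010100, P1 = 0b01110111, P2 = 0b10010001, P3 = 0b00100001, P4 = 0b00100110, P5 = 0b10011110

CBC decryption: P_i = D(K, C_i) ⊕ C_{i−1}, with C_{−1} = IV.
P0: D(K, 0b11010011) = 0b10001100; 0b10001100 ⊕ 0b01011000 = 0b11010100.
P1: D(K, 0b11111011) = 0b10100100; 0b10100100 ⊕ 0b11010011 = 0b01110111.
P2: D(K, 0b00110101) = 0b01101010; 0b01101010 ⊕ 0b11111011 = 0b10010001.
P3: D(K, 0b01001011) = 0b00010100; 0b00010100 ⊕ 0b00110101 = 0b00100001.
P4: D(K, 0b00110010) = 0b01101101; 0b01101101 ⊕ 0b01001011 = 0b00100110.
P5: D(K, 0b11110011) = 0b10101100; 0b10101100 ⊕ 0b00110010 = 0b10011110.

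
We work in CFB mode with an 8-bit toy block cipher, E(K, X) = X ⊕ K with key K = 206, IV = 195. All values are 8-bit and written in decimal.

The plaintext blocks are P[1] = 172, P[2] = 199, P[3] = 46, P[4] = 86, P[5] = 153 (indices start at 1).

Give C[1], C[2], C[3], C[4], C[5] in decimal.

C[1] = 161, C[2] = 168, C[3] = 72, C[4] = 208, C[5] = 135

CFB encryption: C_i = P_i ⊕ E(K, C_{i−1}), with C_{0} = IV.
C[1]: E(K, 195) = 13; 172 ⊕ 13 = 161.
C[2]: E(K, 161) = 111; 199 ⊕ 111 = 168.
C[3]: E(K, 168) = 102; 46 ⊕ 102 = 72.
C[4]: E(K, 72) = 134; 86 ⊕ 134 = 208.
C[5]: E(K, 208) = 30; 153 ⊕ 30 = 135.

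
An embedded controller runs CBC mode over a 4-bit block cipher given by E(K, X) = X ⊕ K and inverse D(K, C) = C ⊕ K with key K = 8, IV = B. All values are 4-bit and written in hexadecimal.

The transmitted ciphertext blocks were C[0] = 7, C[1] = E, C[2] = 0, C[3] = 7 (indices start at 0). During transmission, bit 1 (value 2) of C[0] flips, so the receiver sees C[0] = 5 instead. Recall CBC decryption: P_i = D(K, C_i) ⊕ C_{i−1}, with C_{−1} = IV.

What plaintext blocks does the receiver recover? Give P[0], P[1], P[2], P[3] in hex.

Only C[0] changed, to 5. In CBC, a change in C_i garbles P_i and flips the same bit in P_{i+1}. Decrypting the received ciphertext:
P[0]: D(K, 5) = D; D ⊕ B = 6.
P[1]: D(K, E) = 6; 6 ⊕ 5 = 3.
P[2]: D(K, 0) = 8; 8 ⊕ E = 6.
P[3]: D(K, 7) = F; F ⊕ 0 = F.
Blocks that differ from the original plaintext: P[0], P[1].

P[0] = 6, P[1] = 3, P[2] = 6, P[3] = F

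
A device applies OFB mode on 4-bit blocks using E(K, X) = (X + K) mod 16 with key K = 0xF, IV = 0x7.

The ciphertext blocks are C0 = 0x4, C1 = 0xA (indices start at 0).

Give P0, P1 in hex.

OFB decryption: S_i = E(K, S_{i−1}) with S_{−1} = IV; P_i = C_i ⊕ S_i.
P0: S = E(K, 0x7) = 0x6; 0x4 ⊕ 0x6 = 0x2.
P1: S = E(K, 0x6) = 0x5; 0xA ⊕ 0x5 = 0xF.

P0 = 0x2, P1 = 0xF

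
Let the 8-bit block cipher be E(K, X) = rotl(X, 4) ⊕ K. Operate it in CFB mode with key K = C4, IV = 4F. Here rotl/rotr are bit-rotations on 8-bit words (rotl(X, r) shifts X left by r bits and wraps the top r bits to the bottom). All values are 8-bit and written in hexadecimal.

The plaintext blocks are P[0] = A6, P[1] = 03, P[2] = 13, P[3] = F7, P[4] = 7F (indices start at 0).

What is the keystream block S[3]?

17

CFB encryption: C_i = P_i ⊕ E(K, C_{i−1}), with C_{−1} = IV.
C[0]: E(K, 4F) = 30; A6 ⊕ 30 = 96.
C[1]: E(K, 96) = AD; 03 ⊕ AD = AE.
C[2]: E(K, AE) = 2E; 13 ⊕ 2E = 3D.
C[3]: E(K, 3D) = 17; F7 ⊕ 17 = E0.
So S[3] = 17.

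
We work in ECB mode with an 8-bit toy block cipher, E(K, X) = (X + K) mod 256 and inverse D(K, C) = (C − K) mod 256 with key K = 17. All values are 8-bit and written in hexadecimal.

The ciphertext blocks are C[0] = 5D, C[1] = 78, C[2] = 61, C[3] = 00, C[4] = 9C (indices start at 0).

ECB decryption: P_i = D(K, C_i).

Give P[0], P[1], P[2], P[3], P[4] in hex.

P[0] = 46, P[1] = 61, P[2] = 4A, P[3] = E9, P[4] = 85

P[0]: D(K, 5D) = 46.
P[1]: D(K, 78) = 61.
P[2]: D(K, 61) = 4A.
P[3]: D(K, 00) = E9.
P[4]: D(K, 9C) = 85.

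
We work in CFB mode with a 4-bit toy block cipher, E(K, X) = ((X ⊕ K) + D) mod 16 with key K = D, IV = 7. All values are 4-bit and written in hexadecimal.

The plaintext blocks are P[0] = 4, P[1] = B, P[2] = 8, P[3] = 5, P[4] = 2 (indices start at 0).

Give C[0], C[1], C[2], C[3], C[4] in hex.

CFB encryption: C_i = P_i ⊕ E(K, C_{i−1}), with C_{−1} = IV.
C[0]: E(K, 7) = 7; 4 ⊕ 7 = 3.
C[1]: E(K, 3) = B; B ⊕ B = 0.
C[2]: E(K, 0) = A; 8 ⊕ A = 2.
C[3]: E(K, 2) = C; 5 ⊕ C = 9.
C[4]: E(K, 9) = 1; 2 ⊕ 1 = 3.

C[0] = 3, C[1] = 0, C[2] = 2, C[3] = 9, C[4] = 3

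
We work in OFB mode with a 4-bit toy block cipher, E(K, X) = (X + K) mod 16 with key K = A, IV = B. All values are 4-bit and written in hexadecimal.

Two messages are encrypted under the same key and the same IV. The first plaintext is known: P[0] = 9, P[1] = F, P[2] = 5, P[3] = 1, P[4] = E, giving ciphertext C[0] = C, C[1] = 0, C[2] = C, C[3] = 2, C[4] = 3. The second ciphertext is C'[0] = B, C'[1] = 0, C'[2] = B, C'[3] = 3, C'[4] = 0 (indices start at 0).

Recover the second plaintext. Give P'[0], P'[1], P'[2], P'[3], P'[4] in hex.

P'[0] = E, P'[1] = F, P'[2] = 2, P'[3] = 0, P'[4] = D

In OFB with a reused IV, both messages share the same keystream S_i, so C_i ⊕ C'_i = P_i ⊕ P'_i and thus P'_i = P_i ⊕ C_i ⊕ C'_i.
P'[0]: 9 ⊕ C ⊕ B = E.
P'[1]: F ⊕ 0 ⊕ 0 = F.
P'[2]: 5 ⊕ C ⊕ B = 2.
P'[3]: 1 ⊕ 2 ⊕ 3 = 0.
P'[4]: E ⊕ 3 ⊕ 0 = D.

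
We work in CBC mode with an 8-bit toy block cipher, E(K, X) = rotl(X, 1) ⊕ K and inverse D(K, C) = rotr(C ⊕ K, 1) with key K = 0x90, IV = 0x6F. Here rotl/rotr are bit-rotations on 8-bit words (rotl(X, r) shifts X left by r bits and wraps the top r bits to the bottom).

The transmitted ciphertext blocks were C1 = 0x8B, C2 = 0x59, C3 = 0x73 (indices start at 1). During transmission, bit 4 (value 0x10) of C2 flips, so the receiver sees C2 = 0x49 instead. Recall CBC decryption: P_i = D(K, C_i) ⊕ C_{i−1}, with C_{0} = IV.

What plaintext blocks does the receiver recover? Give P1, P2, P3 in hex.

P1 = 0xE2, P2 = 0x67, P3 = 0xB8

Only C2 changed, to 0x49. In CBC, a change in C_i garbles P_i and flips the same bit in P_{i+1}. Decrypting the received ciphertext:
P1: D(K, 0x8B) = 0x8D; 0x8D ⊕ 0x6F = 0xE2.
P2: D(K, 0x49) = 0xEC; 0xEC ⊕ 0x8B = 0x67.
P3: D(K, 0x73) = 0xF1; 0xF1 ⊕ 0x49 = 0xB8.
Blocks that differ from the original plaintext: P2, P3.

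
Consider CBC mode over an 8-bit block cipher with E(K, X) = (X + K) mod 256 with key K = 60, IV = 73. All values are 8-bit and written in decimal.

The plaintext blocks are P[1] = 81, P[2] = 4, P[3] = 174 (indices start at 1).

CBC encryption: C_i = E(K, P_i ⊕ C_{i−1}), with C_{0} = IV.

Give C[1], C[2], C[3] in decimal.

C[1]: P[1] ⊕ 73 = 24; E(K, 24) = 84.
C[2]: P[2] ⊕ 84 = 80; E(K, 80) = 140.
C[3]: P[3] ⊕ 140 = 34; E(K, 34) = 94.

C[1] = 84, C[2] = 140, C[3] = 94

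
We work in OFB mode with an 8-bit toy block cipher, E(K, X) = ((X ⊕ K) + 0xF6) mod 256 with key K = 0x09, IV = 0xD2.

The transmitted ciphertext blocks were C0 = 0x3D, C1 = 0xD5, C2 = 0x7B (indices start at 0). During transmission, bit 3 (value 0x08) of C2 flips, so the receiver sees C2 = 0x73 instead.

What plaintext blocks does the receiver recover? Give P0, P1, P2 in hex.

P0 = 0xEC, P1 = 0x1B, P2 = 0xCE

OFB decryption: S_i = E(K, S_{i−1}) with S_{−1} = IV; P_i = C_i ⊕ S_i.
Only C2 changed, to 0x73. In OFB, a change in C_i flips the same bit in P_i only; the keystream is unaffected. Decrypting the received ciphertext:
P0: S = E(K, 0xD2) = 0xD1; 0x3D ⊕ 0xD1 = 0xEC.
P1: S = E(K, 0xD1) = 0xCE; 0xD5 ⊕ 0xCE = 0x1B.
P2: S = E(K, 0xCE) = 0xBD; 0x73 ⊕ 0xBD = 0xCE.
Blocks that differ from the original plaintext: P2.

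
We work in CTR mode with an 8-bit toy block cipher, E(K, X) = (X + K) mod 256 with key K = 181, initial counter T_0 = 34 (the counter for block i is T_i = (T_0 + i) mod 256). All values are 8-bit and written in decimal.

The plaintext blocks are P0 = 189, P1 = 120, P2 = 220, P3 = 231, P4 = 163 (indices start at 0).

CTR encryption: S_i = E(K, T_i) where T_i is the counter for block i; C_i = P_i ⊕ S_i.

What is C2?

C2 = 5

C0: T = 34, S = E(K, T) = 215; 189 ⊕ 215 = 106.
C1: T = 35, S = E(K, T) = 216; 120 ⊕ 216 = 160.
C2: T = 36, S = E(K, T) = 217; 220 ⊕ 217 = 5.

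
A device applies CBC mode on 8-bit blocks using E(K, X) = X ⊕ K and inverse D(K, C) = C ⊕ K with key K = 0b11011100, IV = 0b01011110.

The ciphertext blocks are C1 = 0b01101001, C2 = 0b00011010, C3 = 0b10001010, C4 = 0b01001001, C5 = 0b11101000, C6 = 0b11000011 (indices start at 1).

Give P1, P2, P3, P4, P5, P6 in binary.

CBC decryption: P_i = D(K, C_i) ⊕ C_{i−1}, with C_{0} = IV.
P1: D(K, 0b01101001) = 0b10110101; 0b10110101 ⊕ 0b01011110 = 0b11101011.
P2: D(K, 0b00011010) = 0b11000110; 0b11000110 ⊕ 0b01101001 = 0b10101111.
P3: D(K, 0b10001010) = 0b01010110; 0b01010110 ⊕ 0b00011010 = 0b01001100.
P4: D(K, 0b01001001) = 0b10010101; 0b10010101 ⊕ 0b10001010 = 0b00011111.
P5: D(K, 0b11101000) = 0b00110100; 0b00110100 ⊕ 0b01001001 = 0b01111101.
P6: D(K, 0b11000011) = 0b00011111; 0b00011111 ⊕ 0b11101000 = 0b11110111.

P1 = 0b11101011, P2 = 0b10101111, P3 = 0b01001100, P4 = 0b00011111, P5 = 0b01111101, P6 = 0b11110111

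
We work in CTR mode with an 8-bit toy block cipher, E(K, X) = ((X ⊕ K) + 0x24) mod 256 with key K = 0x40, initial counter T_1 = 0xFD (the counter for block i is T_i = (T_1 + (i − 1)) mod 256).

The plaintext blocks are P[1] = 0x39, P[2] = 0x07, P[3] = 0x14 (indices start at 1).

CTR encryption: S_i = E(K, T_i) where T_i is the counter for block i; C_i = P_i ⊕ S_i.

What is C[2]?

C[1]: T = 0xFD, S = E(K, T) = 0xE1; 0x39 ⊕ 0xE1 = 0xD8.
C[2]: T = 0xFE, S = E(K, T) = 0xE2; 0x07 ⊕ 0xE2 = 0xE5.

C[2] = 0xE5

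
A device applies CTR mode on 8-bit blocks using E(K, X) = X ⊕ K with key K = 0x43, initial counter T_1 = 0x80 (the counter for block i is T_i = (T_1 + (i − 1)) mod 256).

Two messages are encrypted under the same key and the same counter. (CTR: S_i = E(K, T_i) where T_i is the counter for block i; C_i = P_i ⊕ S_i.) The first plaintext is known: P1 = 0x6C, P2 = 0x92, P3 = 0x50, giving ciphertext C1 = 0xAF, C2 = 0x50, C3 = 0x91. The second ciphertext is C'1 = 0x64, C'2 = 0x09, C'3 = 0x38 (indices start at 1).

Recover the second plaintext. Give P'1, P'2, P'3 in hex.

P'1 = 0xA7, P'2 = 0xCB, P'3 = 0xF9

In CTR with a reused counter, both messages share the same keystream S_i, so C_i ⊕ C'_i = P_i ⊕ P'_i and thus P'_i = P_i ⊕ C_i ⊕ C'_i.
P'1: 0x6C ⊕ 0xAF ⊕ 0x64 = 0xA7.
P'2: 0x92 ⊕ 0x50 ⊕ 0x09 = 0xCB.
P'3: 0x50 ⊕ 0x91 ⊕ 0x38 = 0xF9.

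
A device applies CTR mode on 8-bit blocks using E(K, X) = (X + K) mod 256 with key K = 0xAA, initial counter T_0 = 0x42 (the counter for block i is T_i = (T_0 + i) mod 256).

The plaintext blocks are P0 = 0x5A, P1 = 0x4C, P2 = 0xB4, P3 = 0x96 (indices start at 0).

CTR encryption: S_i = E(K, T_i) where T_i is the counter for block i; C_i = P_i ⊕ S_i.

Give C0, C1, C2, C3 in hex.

C0: T = 0x42, S = E(K, T) = 0xEC; 0x5A ⊕ 0xEC = 0xB6.
C1: T = 0x43, S = E(K, T) = 0xED; 0x4C ⊕ 0xED = 0xA1.
C2: T = 0x44, S = E(K, T) = 0xEE; 0xB4 ⊕ 0xEE = 0x5A.
C3: T = 0x45, S = E(K, T) = 0xEF; 0x96 ⊕ 0xEF = 0x79.

C0 = 0xB6, C1 = 0xA1, C2 = 0x5A, C3 = 0x79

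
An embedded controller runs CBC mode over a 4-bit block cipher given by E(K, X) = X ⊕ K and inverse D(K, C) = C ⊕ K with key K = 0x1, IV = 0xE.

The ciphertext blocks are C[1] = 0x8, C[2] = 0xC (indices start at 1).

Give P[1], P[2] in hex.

P[1] = 0x7, P[2] = 0x5

CBC decryption: P_i = D(K, C_i) ⊕ C_{i−1}, with C_{0} = IV.
P[1]: D(K, 0x8) = 0x9; 0x9 ⊕ 0xE = 0x7.
P[2]: D(K, 0xC) = 0xD; 0xD ⊕ 0x8 = 0x5.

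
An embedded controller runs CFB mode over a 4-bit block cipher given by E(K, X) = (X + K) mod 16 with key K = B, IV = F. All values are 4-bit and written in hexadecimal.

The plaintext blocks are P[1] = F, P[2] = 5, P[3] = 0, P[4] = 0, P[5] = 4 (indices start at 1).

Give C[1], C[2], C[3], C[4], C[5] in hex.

CFB encryption: C_i = P_i ⊕ E(K, C_{i−1}), with C_{0} = IV.
C[1]: E(K, F) = A; F ⊕ A = 5.
C[2]: E(K, 5) = 0; 5 ⊕ 0 = 5.
C[3]: E(K, 5) = 0; 0 ⊕ 0 = 0.
C[4]: E(K, 0) = B; 0 ⊕ B = B.
C[5]: E(K, B) = 6; 4 ⊕ 6 = 2.

C[1] = 5, C[2] = 5, C[3] = 0, C[4] = B, C[5] = 2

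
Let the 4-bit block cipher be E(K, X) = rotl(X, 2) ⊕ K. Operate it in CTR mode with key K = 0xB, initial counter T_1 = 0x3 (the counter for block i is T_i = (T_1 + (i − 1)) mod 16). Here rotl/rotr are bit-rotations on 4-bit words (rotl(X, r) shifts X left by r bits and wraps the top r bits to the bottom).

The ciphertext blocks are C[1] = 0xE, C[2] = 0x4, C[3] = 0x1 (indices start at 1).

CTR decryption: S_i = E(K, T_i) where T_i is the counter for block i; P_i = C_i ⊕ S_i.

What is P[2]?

P[2]: T = 0x4, S = E(K, T) = 0xA; 0x4 ⊕ 0xA = 0xE.

P[2] = 0xE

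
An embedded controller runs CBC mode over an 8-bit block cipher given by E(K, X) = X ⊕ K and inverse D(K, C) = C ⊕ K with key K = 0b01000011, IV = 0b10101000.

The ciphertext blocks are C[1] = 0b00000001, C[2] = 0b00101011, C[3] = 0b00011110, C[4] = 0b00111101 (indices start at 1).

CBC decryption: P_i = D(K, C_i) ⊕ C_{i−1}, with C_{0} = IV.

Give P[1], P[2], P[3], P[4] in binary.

P[1]: D(K, 0b00000001) = 0b01000010; 0b01000010 ⊕ 0b10101000 = 0b11101010.
P[2]: D(K, 0b00101011) = 0b01101000; 0b01101000 ⊕ 0b00000001 = 0b01101001.
P[3]: D(K, 0b00011110) = 0b01011101; 0b01011101 ⊕ 0b00101011 = 0b01110110.
P[4]: D(K, 0b00111101) = 0b01111110; 0b01111110 ⊕ 0b00011110 = 0b01100000.

P[1] = 0b11101010, P[2] = 0b01101001, P[3] = 0b01110110, P[4] = 0b01100000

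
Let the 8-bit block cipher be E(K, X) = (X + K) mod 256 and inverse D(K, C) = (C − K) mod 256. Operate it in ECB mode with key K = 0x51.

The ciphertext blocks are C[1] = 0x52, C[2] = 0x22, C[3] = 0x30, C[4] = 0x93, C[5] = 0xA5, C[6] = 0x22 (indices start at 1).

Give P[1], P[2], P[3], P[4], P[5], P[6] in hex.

P[1] = 0x01, P[2] = 0xD1, P[3] = 0xDF, P[4] = 0x42, P[5] = 0x54, P[6] = 0xD1

ECB decryption: P_i = D(K, C_i).
P[1]: D(K, 0x52) = 0x01.
P[2]: D(K, 0x22) = 0xD1.
P[3]: D(K, 0x30) = 0xDF.
P[4]: D(K, 0x93) = 0x42.
P[5]: D(K, 0xA5) = 0x54.
P[6]: D(K, 0x22) = 0xD1.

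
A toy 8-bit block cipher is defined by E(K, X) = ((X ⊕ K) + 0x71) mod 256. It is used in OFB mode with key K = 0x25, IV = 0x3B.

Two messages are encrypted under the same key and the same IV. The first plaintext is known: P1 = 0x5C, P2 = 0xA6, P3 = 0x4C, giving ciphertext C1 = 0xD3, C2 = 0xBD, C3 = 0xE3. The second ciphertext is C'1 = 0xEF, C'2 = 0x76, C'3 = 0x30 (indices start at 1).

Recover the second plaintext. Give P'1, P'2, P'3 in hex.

P'1 = 0x60, P'2 = 0x6D, P'3 = 0x9F

In OFB with a reused IV, both messages share the same keystream S_i, so C_i ⊕ C'_i = P_i ⊕ P'_i and thus P'_i = P_i ⊕ C_i ⊕ C'_i.
P'1: 0x5C ⊕ 0xD3 ⊕ 0xEF = 0x60.
P'2: 0xA6 ⊕ 0xBD ⊕ 0x76 = 0x6D.
P'3: 0x4C ⊕ 0xE3 ⊕ 0x30 = 0x9F.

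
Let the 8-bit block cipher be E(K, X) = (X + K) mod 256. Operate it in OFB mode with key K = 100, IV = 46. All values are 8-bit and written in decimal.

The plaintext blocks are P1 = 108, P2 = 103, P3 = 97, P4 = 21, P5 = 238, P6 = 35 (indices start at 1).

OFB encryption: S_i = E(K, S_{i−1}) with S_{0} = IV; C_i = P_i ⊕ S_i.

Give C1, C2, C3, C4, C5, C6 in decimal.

C1: S = E(K, 46) = 146; 108 ⊕ 146 = 254.
C2: S = E(K, 146) = 246; 103 ⊕ 246 = 145.
C3: S = E(K, 246) = 90; 97 ⊕ 90 = 59.
C4: S = E(K, 90) = 190; 21 ⊕ 190 = 171.
C5: S = E(K, 190) = 34; 238 ⊕ 34 = 204.
C6: S = E(K, 34) = 134; 35 ⊕ 134 = 165.

C1 = 254, C2 = 145, C3 = 59, C4 = 171, C5 = 204, C6 = 165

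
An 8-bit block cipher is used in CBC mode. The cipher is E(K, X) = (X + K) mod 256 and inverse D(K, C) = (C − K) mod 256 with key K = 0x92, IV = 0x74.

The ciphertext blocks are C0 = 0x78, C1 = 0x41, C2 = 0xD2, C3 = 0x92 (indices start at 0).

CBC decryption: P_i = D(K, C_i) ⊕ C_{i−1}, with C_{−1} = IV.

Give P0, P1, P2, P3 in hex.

P0 = 0x92, P1 = 0xD7, P2 = 0x01, P3 = 0xD2

P0: D(K, 0x78) = 0xE6; 0xE6 ⊕ 0x74 = 0x92.
P1: D(K, 0x41) = 0xAF; 0xAF ⊕ 0x78 = 0xD7.
P2: D(K, 0xD2) = 0x40; 0x40 ⊕ 0x41 = 0x01.
P3: D(K, 0x92) = 0x00; 0x00 ⊕ 0xD2 = 0xD2.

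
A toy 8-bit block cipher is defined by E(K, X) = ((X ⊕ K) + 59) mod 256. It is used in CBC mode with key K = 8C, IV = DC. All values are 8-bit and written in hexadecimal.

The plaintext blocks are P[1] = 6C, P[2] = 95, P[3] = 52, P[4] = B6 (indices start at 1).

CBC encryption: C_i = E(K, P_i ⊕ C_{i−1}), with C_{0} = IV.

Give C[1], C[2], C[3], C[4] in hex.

C[1] = 95, C[2] = E5, C[3] = 94, C[4] = 07

C[1]: P[1] ⊕ DC = B0; E(K, B0) = 95.
C[2]: P[2] ⊕ 95 = 00; E(K, 00) = E5.
C[3]: P[3] ⊕ E5 = B7; E(K, B7) = 94.
C[4]: P[4] ⊕ 94 = 22; E(K, 22) = 07.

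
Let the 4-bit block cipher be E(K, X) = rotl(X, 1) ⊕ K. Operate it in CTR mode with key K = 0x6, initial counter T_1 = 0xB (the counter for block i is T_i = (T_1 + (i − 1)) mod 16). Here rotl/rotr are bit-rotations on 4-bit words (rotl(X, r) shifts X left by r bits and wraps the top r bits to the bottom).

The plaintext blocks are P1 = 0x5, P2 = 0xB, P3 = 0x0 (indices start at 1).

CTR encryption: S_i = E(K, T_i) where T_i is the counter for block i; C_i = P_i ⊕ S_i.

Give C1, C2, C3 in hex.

C1 = 0x4, C2 = 0x4, C3 = 0xD

C1: T = 0xB, S = E(K, T) = 0x1; 0x5 ⊕ 0x1 = 0x4.
C2: T = 0xC, S = E(K, T) = 0xF; 0xB ⊕ 0xF = 0x4.
C3: T = 0xD, S = E(K, T) = 0xD; 0x0 ⊕ 0xD = 0xD.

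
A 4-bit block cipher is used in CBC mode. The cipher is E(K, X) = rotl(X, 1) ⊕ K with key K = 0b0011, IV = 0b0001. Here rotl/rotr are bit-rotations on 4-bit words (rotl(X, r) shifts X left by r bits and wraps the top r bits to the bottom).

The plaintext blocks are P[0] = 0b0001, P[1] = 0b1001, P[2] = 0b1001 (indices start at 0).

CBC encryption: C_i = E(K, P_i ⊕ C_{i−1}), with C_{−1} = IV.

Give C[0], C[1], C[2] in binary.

C[0] = 0b0011, C[1] = 0b0110, C[2] = 0b1100

C[0]: P[0] ⊕ 0b0001 = 0b0000; E(K, 0b0000) = 0b0011.
C[1]: P[1] ⊕ 0b0011 = 0b1010; E(K, 0b1010) = 0b0110.
C[2]: P[2] ⊕ 0b0110 = 0b1111; E(K, 0b1111) = 0b1100.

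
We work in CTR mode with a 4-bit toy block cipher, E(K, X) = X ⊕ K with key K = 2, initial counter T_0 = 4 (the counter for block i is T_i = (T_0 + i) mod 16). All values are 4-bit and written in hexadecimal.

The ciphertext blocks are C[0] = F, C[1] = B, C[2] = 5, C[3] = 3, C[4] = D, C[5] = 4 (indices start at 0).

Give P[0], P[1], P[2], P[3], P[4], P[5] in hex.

CTR decryption: S_i = E(K, T_i) where T_i is the counter for block i; P_i = C_i ⊕ S_i.
P[0]: T = 4, S = E(K, T) = 6; F ⊕ 6 = 9.
P[1]: T = 5, S = E(K, T) = 7; B ⊕ 7 = C.
P[2]: T = 6, S = E(K, T) = 4; 5 ⊕ 4 = 1.
P[3]: T = 7, S = E(K, T) = 5; 3 ⊕ 5 = 6.
P[4]: T = 8, S = E(K, T) = A; D ⊕ A = 7.
P[5]: T = 9, S = E(K, T) = B; 4 ⊕ B = F.

P[0] = 9, P[1] = C, P[2] = 1, P[3] = 6, P[4] = 7, P[5] = F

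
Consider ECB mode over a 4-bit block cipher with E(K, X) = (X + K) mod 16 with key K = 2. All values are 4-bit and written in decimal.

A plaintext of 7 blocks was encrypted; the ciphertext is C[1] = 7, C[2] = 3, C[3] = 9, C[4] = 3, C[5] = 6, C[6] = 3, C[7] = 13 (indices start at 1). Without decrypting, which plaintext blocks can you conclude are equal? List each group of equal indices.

ECB encrypts each block independently with the same key, so equal ciphertext blocks imply equal plaintext blocks.
C[2] = C[4] = C[6] = 3, so P[2] = P[4] = P[6].

P[2] = P[4] = P[6]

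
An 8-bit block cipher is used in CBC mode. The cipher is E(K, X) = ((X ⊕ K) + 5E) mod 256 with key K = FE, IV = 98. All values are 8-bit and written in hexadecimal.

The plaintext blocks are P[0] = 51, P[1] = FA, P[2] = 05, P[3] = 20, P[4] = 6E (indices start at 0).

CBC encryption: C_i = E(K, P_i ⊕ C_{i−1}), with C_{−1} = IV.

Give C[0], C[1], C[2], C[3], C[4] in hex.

C[0]: P[0] ⊕ 98 = C9; E(K, C9) = 95.
C[1]: P[1] ⊕ 95 = 6F; E(K, 6F) = EF.
C[2]: P[2] ⊕ EF = EA; E(K, EA) = 72.
C[3]: P[3] ⊕ 72 = 52; E(K, 52) = 0A.
C[4]: P[4] ⊕ 0A = 64; E(K, 64) = F8.

C[0] = 95, C[1] = EF, C[2] = 72, C[3] = 0A, C[4] = F8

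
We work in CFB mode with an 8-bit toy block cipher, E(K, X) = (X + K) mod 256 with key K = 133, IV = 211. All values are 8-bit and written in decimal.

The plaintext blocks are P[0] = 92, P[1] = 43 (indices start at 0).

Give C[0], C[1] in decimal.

CFB encryption: C_i = P_i ⊕ E(K, C_{i−1}), with C_{−1} = IV.
C[0]: E(K, 211) = 88; 92 ⊕ 88 = 4.
C[1]: E(K, 4) = 137; 43 ⊕ 137 = 162.

C[0] = 4, C[1] = 162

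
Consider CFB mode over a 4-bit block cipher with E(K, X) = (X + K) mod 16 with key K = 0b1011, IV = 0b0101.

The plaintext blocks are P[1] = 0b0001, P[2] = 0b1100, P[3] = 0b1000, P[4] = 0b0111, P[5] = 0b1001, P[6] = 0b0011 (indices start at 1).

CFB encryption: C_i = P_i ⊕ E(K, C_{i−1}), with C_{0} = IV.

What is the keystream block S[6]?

0b1000

C[1]: E(K, 0b0101) = 0b0000; 0b0001 ⊕ 0b0000 = 0b0001.
C[2]: E(K, 0b0001) = 0b1100; 0b1100 ⊕ 0b1100 = 0b0000.
C[3]: E(K, 0b0000) = 0b1011; 0b1000 ⊕ 0b1011 = 0b0011.
C[4]: E(K, 0b0011) = 0b1110; 0b0111 ⊕ 0b1110 = 0b1001.
C[5]: E(K, 0b1001) = 0b0100; 0b1001 ⊕ 0b0100 = 0b1101.
C[6]: E(K, 0b1101) = 0b1000; 0b0011 ⊕ 0b1000 = 0b1011.
So S[6] = 0b1000.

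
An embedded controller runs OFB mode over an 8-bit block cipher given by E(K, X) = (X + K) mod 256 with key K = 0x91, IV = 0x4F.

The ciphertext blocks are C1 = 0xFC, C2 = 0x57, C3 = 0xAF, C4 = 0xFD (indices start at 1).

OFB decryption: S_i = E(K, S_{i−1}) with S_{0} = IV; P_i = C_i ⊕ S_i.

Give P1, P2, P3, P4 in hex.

P1 = 0x1C, P2 = 0x26, P3 = 0xAD, P4 = 0x6E

P1: S = E(K, 0x4F) = 0xE0; 0xFC ⊕ 0xE0 = 0x1C.
P2: S = E(K, 0xE0) = 0x71; 0x57 ⊕ 0x71 = 0x26.
P3: S = E(K, 0x71) = 0x02; 0xAF ⊕ 0x02 = 0xAD.
P4: S = E(K, 0x02) = 0x93; 0xFD ⊕ 0x93 = 0x6E.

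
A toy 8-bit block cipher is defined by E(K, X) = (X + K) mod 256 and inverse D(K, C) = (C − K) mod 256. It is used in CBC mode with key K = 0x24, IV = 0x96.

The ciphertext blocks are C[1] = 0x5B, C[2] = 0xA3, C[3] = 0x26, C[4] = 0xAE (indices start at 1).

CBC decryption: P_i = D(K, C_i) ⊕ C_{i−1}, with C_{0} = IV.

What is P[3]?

P[3] = 0xA1

P[3]: D(K, 0x26) = 0x02; 0x02 ⊕ 0xA3 = 0xA1.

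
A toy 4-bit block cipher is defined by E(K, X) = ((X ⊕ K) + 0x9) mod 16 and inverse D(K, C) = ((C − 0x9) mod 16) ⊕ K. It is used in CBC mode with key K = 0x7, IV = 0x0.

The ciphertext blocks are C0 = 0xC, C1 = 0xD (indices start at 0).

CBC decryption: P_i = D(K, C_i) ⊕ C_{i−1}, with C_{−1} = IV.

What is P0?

P0 = 0x4

P0: D(K, 0xC) = 0x4; 0x4 ⊕ 0x0 = 0x4.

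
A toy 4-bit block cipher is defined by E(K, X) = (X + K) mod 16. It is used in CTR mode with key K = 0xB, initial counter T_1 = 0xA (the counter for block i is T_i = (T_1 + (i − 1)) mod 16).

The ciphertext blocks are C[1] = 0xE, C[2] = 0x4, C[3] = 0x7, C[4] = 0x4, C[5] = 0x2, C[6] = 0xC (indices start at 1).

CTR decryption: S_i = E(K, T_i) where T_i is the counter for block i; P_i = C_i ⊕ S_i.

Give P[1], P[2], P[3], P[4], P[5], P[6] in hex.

P[1]: T = 0xA, S = E(K, T) = 0x5; 0xE ⊕ 0x5 = 0xB.
P[2]: T = 0xB, S = E(K, T) = 0x6; 0x4 ⊕ 0x6 = 0x2.
P[3]: T = 0xC, S = E(K, T) = 0x7; 0x7 ⊕ 0x7 = 0x0.
P[4]: T = 0xD, S = E(K, T) = 0x8; 0x4 ⊕ 0x8 = 0xC.
P[5]: T = 0xE, S = E(K, T) = 0x9; 0x2 ⊕ 0x9 = 0xB.
P[6]: T = 0xF, S = E(K, T) = 0xA; 0xC ⊕ 0xA = 0x6.

P[1] = 0xB, P[2] = 0x2, P[3] = 0x0, P[4] = 0xC, P[5] = 0xB, P[6] = 0x6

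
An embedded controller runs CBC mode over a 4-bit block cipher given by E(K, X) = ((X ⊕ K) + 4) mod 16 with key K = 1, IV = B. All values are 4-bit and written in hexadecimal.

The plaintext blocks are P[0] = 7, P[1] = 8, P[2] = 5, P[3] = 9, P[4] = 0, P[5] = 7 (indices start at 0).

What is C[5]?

C[5] = F

CBC encryption: C_i = E(K, P_i ⊕ C_{i−1}), with C_{−1} = IV.
C[0]: P[0] ⊕ B = C; E(K, C) = 1.
C[1]: P[1] ⊕ 1 = 9; E(K, 9) = C.
C[2]: P[2] ⊕ C = 9; E(K, 9) = C.
C[3]: P[3] ⊕ C = 5; E(K, 5) = 8.
C[4]: P[4] ⊕ 8 = 8; E(K, 8) = D.
C[5]: P[5] ⊕ D = A; E(K, A) = F.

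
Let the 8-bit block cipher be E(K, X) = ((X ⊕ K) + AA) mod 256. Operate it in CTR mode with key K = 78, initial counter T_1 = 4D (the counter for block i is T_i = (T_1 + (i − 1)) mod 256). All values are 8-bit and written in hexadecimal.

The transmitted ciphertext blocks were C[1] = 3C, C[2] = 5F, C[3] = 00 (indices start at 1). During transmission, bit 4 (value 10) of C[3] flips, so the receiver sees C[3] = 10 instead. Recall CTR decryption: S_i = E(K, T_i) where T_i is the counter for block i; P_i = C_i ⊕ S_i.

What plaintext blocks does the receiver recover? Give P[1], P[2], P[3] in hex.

P[1] = E3, P[2] = BF, P[3] = F1

Only C[3] changed, to 10. In CTR, a change in C_i flips the same bit in P_i only; the keystream is unaffected. Decrypting the received ciphertext:
P[1]: T = 4D, S = E(K, T) = DF; 3C ⊕ DF = E3.
P[2]: T = 4E, S = E(K, T) = E0; 5F ⊕ E0 = BF.
P[3]: T = 4F, S = E(K, T) = E1; 10 ⊕ E1 = F1.
Blocks that differ from the original plaintext: P[3].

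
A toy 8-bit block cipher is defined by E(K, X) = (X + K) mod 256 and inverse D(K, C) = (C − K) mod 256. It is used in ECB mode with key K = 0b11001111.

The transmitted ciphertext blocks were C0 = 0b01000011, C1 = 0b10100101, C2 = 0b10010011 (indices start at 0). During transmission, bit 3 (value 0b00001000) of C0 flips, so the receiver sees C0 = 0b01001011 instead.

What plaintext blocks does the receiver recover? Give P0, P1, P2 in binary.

P0 = 0b01111100, P1 = 0b11010110, P2 = 0b11000100

ECB decryption: P_i = D(K, C_i).
Only C0 changed, to 0b01001011. In ECB, a change in C_i affects only P_i. Decrypting the received ciphertext:
P0: D(K, 0b01001011) = 0b01111100.
P1: D(K, 0b10100101) = 0b11010110.
P2: D(K, 0b10010011) = 0b11000100.
Blocks that differ from the original plaintext: P0.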